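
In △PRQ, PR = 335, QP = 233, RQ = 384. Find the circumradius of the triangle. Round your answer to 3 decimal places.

193.447

By the law of cosines, cos P = (QP² + PR² − RQ²) / (2·QP·PR) ≈ 0.12208, so ∠P ≈ 82.99°.
Circumradius = RQ/(2 sin P) ≈ 193.45.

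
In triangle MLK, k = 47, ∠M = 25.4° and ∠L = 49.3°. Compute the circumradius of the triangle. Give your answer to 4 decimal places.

R ≈ 24.3635

The third angle is ∠K = 180° − ∠M − ∠L = 105.30°.
Law of sines: m = k·sin M/sin K ≈ 20.901.
Law of sines: l = k·sin L/sin K ≈ 36.942.
Circumradius = k/(2 sin K) ≈ 24.364.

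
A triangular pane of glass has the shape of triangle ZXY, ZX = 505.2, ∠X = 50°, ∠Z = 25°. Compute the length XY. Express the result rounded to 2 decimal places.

221.04

The third angle is ∠Y = 180° − ∠Z − ∠X = 105.00°.
Law of sines: XY = ZX·sin Z/sin Y ≈ 221.04.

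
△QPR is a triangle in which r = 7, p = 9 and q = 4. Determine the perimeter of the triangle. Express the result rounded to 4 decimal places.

Perimeter = 4 + 9 + 7 = 20.

perimeter ≈ 20.0000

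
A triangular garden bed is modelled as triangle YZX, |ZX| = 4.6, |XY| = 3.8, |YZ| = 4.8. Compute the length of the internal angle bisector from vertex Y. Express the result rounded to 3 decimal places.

By the law of cosines, cos Y = (|XY|² + |YZ|² − |ZX|²) / (2·|XY|·|YZ|) ≈ 0.44737, so ∠Y ≈ 63.43°.
The bisector from Y has length 2·|XY|·|YZ|·cos(∠Y/2)/(|XY|+|YZ|) ≈ 3.6085.

t_Y ≈ 3.609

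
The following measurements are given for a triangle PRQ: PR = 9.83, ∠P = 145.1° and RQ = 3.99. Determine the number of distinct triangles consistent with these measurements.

0

PR·sin P = 9.83·sin(145.1°) ≈ 5.624.
Since ∠P is not acute, a triangle exists only if RQ > PR; here RQ ≤ PR, so there is no triangle.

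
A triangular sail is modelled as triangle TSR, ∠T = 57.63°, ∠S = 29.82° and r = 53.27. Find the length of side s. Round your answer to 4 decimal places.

The third angle is ∠R = 180° − ∠T − ∠S = 92.55°.
Law of sines: s = r·sin S/sin R ≈ 26.516.

26.5162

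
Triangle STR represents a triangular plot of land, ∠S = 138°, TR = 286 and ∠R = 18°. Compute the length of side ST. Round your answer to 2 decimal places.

The third angle is ∠T = 180° − ∠R − ∠S = 24.00°.
Law of sines: ST = TR·sin R/sin S ≈ 132.08.

132.08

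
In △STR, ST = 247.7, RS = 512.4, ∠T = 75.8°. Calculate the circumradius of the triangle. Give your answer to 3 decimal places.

Law of sines: sin R = ST·sin T/RS ≈ 0.46864.
Since RS ≥ ST, only the acute value applies: ∠R ≈ 27.95°.
Then ∠S = 180° − ∠T − ∠R ≈ 76.25°.
Law of sines gives TR = RS·sin S/sin T ≈ 513.41.
Circumradius = RS/(2 sin T) ≈ 264.27.

264.275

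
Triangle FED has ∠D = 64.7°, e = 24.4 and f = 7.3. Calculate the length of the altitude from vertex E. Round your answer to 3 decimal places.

h_E ≈ 6.600

By the law of cosines, d² = f² + e² − 2·f·e·cos D = 496.41, so d ≈ 22.28.
Area = ½·f·e·sin D ≈ 80.518.
The altitude from E has length 2·area/e ≈ 6.5998.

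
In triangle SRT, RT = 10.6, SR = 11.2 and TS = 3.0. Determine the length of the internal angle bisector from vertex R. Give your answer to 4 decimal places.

By the law of cosines, cos R = (SR² + RT² − TS²) / (2·SR·RT) ≈ 0.96361, so ∠R ≈ 15.50°.
The bisector from R has length 2·SR·RT·cos(∠R/2)/(SR+RT) ≈ 10.792.

t_R ≈ 10.7922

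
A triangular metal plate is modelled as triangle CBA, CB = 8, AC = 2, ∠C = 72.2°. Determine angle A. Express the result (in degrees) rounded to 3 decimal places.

By the law of cosines, BA² = AC² + CB² − 2·AC·CB·cos C = 58.218, so BA ≈ 7.6301.
Law of cosines again: cos A = (BA² + AC² − CB²)/(2·BA·AC) ≈ -0.05840, so ∠A ≈ 93.35°.

∠A ≈ 93.348°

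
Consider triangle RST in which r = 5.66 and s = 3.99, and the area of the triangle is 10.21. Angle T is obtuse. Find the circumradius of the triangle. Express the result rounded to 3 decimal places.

From area = ½·r·s·sin T, we get sin T = 2·area/(r·s) ≈ 0.90420.
Taking the obtuse solution, ∠T ≈ 115.28°.
Law of cosines then gives t ≈ 8.2004.
Circumradius = t/(2 sin T) ≈ 4.5346.

4.535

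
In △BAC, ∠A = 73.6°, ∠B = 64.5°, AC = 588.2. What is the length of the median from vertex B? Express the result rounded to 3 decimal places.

m_B ≈ 451.253

The third angle is ∠C = 180° − ∠B − ∠A = 41.90°.
Law of sines: CB = AC·sin A/sin B ≈ 625.17.
Law of sines: BA = AC·sin C/sin B ≈ 435.22.
Median from B: ½√(2·CB² + 2·BA² − AC²) ≈ 451.25.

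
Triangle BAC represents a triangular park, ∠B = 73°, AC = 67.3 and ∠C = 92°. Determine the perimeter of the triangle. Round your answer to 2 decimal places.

155.85

The third angle is ∠A = 180° − ∠C − ∠B = 15.00°.
Law of sines: CB = AC·sin A/sin B ≈ 18.214.
Law of sines: BA = AC·sin C/sin B ≈ 70.332.
Semiperimeter s = (67.3+18.214+70.332)/2 = 77.923.
Perimeter = 67.3 + 18.214 + 70.332 = 155.85.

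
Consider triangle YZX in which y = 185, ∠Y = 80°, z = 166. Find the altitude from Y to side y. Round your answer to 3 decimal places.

Law of sines: sin Z = z·sin Y/y ≈ 0.88367.
Since y ≥ z, only the acute value applies: ∠Z ≈ 62.09°.
Then ∠X = 180° − ∠Y − ∠Z ≈ 37.91°.
Law of sines gives x = y·sin X/sin Y ≈ 115.43.
Area = ½·y·z·sin X ≈ 9434.9.
The altitude from Y has length 2·area/y ≈ 102.

101.999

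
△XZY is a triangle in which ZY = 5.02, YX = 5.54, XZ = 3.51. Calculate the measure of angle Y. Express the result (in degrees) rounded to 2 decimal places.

38.43

By the law of cosines, cos Y = (ZY² + YX² − XZ²) / (2·ZY·YX) ≈ 0.78336, so ∠Y ≈ 38.43°.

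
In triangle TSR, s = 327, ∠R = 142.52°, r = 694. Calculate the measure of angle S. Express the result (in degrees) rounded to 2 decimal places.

∠S ≈ 16.66°

Law of sines: sin S = s·sin R/r ≈ 0.28671.
Since r ≥ s, only the acute value applies: ∠S ≈ 16.66°.
Then ∠T = 180° − ∠R − ∠S ≈ 20.82°.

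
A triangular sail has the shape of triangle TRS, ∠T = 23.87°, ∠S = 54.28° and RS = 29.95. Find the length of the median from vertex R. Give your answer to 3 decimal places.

30.694

The third angle is ∠R = 180° − ∠S − ∠T = 101.85°.
Law of sines: ST = RS·sin R/sin T ≈ 72.435.
Law of sines: TR = RS·sin S/sin T ≈ 60.089.
Median from R: ½√(2·TR² + 2·RS² − ST²) ≈ 30.694.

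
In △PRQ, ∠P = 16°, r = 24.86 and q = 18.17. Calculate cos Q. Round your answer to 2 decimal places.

By the law of cosines, p² = r² + q² − 2·r·q·cos P = 79.753, so p ≈ 8.9304.
Law of cosines again: cos Q = (p² + r² − q²)/(2·p·r) ≈ 0.82794, so ∠Q ≈ 34.11°.

0.83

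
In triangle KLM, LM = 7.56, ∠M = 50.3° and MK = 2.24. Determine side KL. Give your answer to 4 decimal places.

By the law of cosines, KL² = LM² + MK² − 2·LM·MK·cos M = 40.537, so KL ≈ 6.3669.

6.3669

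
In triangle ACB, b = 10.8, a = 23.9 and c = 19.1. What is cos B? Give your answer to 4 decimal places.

cos B ≈ 0.8975

By the law of cosines, cos B = (a² + c² − b²) / (2·a·c) ≈ 0.89748, so ∠B ≈ 26.17°.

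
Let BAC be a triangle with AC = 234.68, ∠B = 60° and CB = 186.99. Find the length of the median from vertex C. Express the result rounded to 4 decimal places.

Law of sines: sin A = CB·sin B/AC ≈ 0.69004.
Since AC ≥ CB, only the acute value applies: ∠A ≈ 43.63°.
Then ∠C = 180° − ∠B − ∠A ≈ 76.37°.
Law of sines gives BA = AC·sin C/sin B ≈ 263.35.
Median from C: ½√(2·AC² + 2·CB² − BA²) ≈ 166.38.

166.3781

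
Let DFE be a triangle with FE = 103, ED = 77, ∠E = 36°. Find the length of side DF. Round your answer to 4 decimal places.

60.8718

By the law of cosines, DF² = FE² + ED² − 2·FE·ED·cos E = 3705.4, so DF ≈ 60.872.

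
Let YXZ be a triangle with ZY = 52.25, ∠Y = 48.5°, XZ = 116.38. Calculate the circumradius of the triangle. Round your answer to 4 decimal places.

77.6948

Law of sines: sin X = ZY·sin Y/XZ ≈ 0.33625.
Since XZ ≥ ZY, only the acute value applies: ∠X ≈ 19.65°.
Then ∠Z = 180° − ∠Y − ∠X ≈ 111.85°.
Law of sines gives YX = XZ·sin Z/sin Y ≈ 144.23.
Circumradius = XZ/(2 sin Y) ≈ 77.695.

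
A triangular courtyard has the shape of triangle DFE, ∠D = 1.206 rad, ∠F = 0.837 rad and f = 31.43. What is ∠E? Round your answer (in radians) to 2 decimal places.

The third angle is ∠E = π − ∠D − ∠F = 1.099 rad.

∠E ≈ 1.10 rad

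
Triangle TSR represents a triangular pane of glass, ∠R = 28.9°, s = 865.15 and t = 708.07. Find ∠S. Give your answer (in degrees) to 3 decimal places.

96.730

By the law of cosines, r² = t² + s² − 2·t·s·cos R = 1.7725e+05, so r ≈ 421.01.
Law of cosines again: cos S = (r² + t² − s²)/(2·r·t) ≈ -0.11719, so ∠S ≈ 96.73°.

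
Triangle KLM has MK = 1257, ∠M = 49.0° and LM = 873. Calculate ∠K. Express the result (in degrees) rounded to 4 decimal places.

∠K ≈ 43.9166°

By the law of cosines, KL² = LM² + MK² − 2·LM·MK·cos M = 9.0231e+05, so KL ≈ 949.9.
Law of cosines again: cos K = (MK² + KL² − LM²)/(2·MK·KL) ≈ 0.72035, so ∠K ≈ 43.92°.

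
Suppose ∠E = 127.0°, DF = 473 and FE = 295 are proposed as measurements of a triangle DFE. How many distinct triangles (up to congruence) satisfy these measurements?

1

FE·sin E = 295·sin(127.0°) ≈ 235.6.
Since ∠E is not acute, a triangle exists only if DF > FE; here DF > FE, so there is exactly one triangle.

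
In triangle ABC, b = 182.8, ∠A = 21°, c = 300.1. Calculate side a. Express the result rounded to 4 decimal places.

145.0745

By the law of cosines, a² = b² + c² − 2·b·c·cos A = 21047, so a ≈ 145.07.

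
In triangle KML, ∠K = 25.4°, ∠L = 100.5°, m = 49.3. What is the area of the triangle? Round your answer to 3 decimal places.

The third angle is ∠M = 180° − ∠L − ∠K = 54.10°.
Law of sines: k = m·sin K/sin M ≈ 26.105.
Law of sines: l = m·sin L/sin M ≈ 59.842.
Area = ½·m·k·sin L ≈ 632.72.

632.724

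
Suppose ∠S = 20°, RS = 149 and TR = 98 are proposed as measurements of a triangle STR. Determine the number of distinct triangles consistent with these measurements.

2

RS·sin S = 149·sin(20°) ≈ 50.96.
Since RS sin S < TR < RS (50.96 < 98 < 149), two triangles exist.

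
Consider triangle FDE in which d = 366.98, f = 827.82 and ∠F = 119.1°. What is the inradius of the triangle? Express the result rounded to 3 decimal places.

Law of sines: sin D = d·sin F/f ≈ 0.38735.
Since f ≥ d, only the acute value applies: ∠D ≈ 22.79°.
Then ∠E = 180° − ∠F − ∠D ≈ 38.11°.
Law of sines gives e = f·sin E/sin F ≈ 584.72.
Area = ½·f·d·sin E ≈ 93747.
Semiperimeter s = (827.82+366.98+584.72)/2 = 889.76.
Inradius = area/s = 93747/889.76 ≈ 105.36.

r ≈ 105.362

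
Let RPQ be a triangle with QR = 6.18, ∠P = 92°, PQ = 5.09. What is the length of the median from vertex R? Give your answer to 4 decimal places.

Law of sines: sin R = PQ·sin P/QR ≈ 0.82312.
Since QR ≥ PQ, only the acute value applies: ∠R ≈ 55.40°.
Then ∠Q = 180° − ∠P − ∠R ≈ 32.60°.
Law of sines gives RP = QR·sin Q/sin P ≈ 3.3318.
Median from R: ½√(2·QR² + 2·RP² − PQ²) ≈ 4.2626.

m_R ≈ 4.2626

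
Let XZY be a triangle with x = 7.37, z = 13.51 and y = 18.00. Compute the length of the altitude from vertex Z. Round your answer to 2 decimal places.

Semiperimeter s = (7.37 + 13.51 + 18)/2 = 19.44.
Heron's formula: area = √(19.44·12.07·5.93·1.44) ≈ 44.762.
The altitude from Z has length 2·area/z ≈ 6.6265.

h_Z ≈ 6.63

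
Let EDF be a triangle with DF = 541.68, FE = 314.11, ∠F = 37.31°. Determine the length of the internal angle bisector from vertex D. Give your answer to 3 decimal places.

406.508

By the law of cosines, ED² = DF² + FE² − 2·DF·FE·cos F = 1.2142e+05, so ED ≈ 348.46.
Law of cosines again: cos D = (ED² + DF² − FE²)/(2·ED·DF) ≈ 0.83754, so ∠D ≈ 33.12°.
The bisector from D has length 2·ED·DF·cos(∠D/2)/(ED+DF) ≈ 406.51.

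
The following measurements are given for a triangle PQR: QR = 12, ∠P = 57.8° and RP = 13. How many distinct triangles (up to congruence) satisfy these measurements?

RP·sin P = 13·sin(57.8°) ≈ 11.
Since RP sin P < QR < RP (11 < 12 < 13), two triangles exist.

2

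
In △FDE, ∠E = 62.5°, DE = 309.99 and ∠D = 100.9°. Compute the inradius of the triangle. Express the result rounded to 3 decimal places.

The third angle is ∠F = 180° − ∠D − ∠E = 16.60°.
Law of sines: EF = DE·sin D/sin F ≈ 1065.5.
Law of sines: FD = DE·sin E/sin F ≈ 962.46.
Area = ½·DE·EF·sin E ≈ 1.4649e+05.
Semiperimeter s = (309.99+1065.5+962.46)/2 = 1169.
Inradius = area/s = 1.4649e+05/1169 ≈ 125.31.

r ≈ 125.312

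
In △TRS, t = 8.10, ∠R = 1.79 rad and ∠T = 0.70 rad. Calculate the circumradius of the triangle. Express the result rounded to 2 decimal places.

The third angle is ∠S = π − ∠T − ∠R = 0.652 rad.
Law of sines: r = t·sin R/sin T ≈ 12.273.
Law of sines: s = t·sin S/sin T ≈ 7.6252.
Circumradius = t/(2 sin T) ≈ 6.2867.

6.29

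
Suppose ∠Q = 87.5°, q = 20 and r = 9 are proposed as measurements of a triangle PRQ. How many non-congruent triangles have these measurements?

r·sin Q = 9·sin(87.5°) ≈ 8.991.
Since q ≥ r, exactly one triangle exists.

1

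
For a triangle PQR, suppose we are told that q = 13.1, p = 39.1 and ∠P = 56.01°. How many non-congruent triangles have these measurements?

1

q·sin P = 13.1·sin(56.01°) ≈ 10.86.
Since p ≥ q, exactly one triangle exists.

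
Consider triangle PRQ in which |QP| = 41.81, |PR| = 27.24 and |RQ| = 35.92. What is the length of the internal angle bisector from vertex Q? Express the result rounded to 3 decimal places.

36.296

By the law of cosines, cos Q = (|RQ|² + |QP|² − |PR|²) / (2·|RQ|·|QP|) ≈ 0.76451, so ∠Q ≈ 40.14°.
The bisector from Q has length 2·|RQ|·|QP|·cos(∠Q/2)/(|RQ|+|QP|) ≈ 36.296.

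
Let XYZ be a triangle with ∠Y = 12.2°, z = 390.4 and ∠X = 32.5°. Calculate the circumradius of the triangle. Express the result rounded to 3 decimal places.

277.511

The third angle is ∠Z = 180° − ∠X − ∠Y = 135.30°.
Law of sines: x = z·sin X/sin Z ≈ 298.21.
Law of sines: y = z·sin Y/sin Z ≈ 117.29.
Circumradius = z/(2 sin Z) ≈ 277.51.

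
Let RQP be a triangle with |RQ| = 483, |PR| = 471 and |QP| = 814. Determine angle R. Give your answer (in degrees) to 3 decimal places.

117.128

By the law of cosines, cos R = (|PR|² + |RQ|² − |QP|²) / (2·|PR|·|RQ|) ≈ -0.45598, so ∠R ≈ 117.13°.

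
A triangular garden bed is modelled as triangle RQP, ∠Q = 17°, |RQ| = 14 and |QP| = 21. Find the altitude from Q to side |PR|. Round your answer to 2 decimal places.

h_Q ≈ 9.95

By the law of cosines, |PR|² = |RQ|² + |QP|² − 2·|RQ|·|QP|·cos Q = 74.693, so |PR| ≈ 8.6425.
Area = ½·|RQ|·|QP|·sin Q ≈ 42.979.
The altitude from Q has length 2·area/|PR| ≈ 9.9459.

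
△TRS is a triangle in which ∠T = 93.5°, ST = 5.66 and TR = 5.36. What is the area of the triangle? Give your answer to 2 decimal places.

area ≈ 15.14

Area = ½·ST·TR·sin T ≈ 15.141.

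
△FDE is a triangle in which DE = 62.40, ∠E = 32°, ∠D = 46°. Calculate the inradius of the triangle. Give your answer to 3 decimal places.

r ≈ 10.679

The third angle is ∠F = 180° − ∠D − ∠E = 102.00°.
Law of sines: EF = DE·sin D/sin F ≈ 45.89.
Law of sines: FD = DE·sin E/sin F ≈ 33.806.
Area = ½·DE·EF·sin E ≈ 758.71.
Semiperimeter s = (62.4+45.89+33.806)/2 = 71.048.
Inradius = area/s = 758.71/71.048 ≈ 10.679.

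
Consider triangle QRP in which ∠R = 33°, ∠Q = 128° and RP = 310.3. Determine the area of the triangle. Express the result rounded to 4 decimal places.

area ≈ 10833.0836

The third angle is ∠P = 180° − ∠Q − ∠R = 19.00°.
Law of sines: PQ = RP·sin R/sin Q ≈ 214.47.
Law of sines: QR = RP·sin P/sin Q ≈ 128.2.
Area = ½·RP·PQ·sin P ≈ 10833.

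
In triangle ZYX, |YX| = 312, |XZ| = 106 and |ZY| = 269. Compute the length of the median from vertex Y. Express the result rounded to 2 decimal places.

Median from Y: ½√(2·|ZY|² + 2·|YX|² − |XZ|²) ≈ 286.43.

286.43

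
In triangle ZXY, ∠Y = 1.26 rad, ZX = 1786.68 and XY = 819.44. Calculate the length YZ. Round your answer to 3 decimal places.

Law of sines: sin Z = XY·sin Y/ZX ≈ 0.43667.
Since ZX ≥ XY, only the acute value applies: ∠Z ≈ 0.452 rad.
Then ∠X = π − ∠Y − ∠Z ≈ 1.430 rad.
Law of sines gives YZ = ZX·sin X/sin Y ≈ 1857.9.

1857.939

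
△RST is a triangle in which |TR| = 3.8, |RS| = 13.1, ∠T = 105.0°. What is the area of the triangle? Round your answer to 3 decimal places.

area ≈ 21.274

Law of sines: sin S = |TR|·sin T/|RS| ≈ 0.28019.
Since |RS| ≥ |TR|, only the acute value applies: ∠S ≈ 16.27°.
Then ∠R = 180° − ∠T − ∠S ≈ 58.73°.
Law of sines gives |ST| = |RS|·sin R/sin T ≈ 11.592.
Area = ½·|RS|·|TR|·sin R ≈ 21.274.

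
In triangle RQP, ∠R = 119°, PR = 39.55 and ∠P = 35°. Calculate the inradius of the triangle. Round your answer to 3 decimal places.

r ≈ 10.517

The third angle is ∠Q = 180° − ∠P − ∠R = 26.00°.
Law of sines: QP = PR·sin R/sin Q ≈ 78.908.
Law of sines: RQ = PR·sin P/sin Q ≈ 51.748.
Area = ½·PR·QP·sin P ≈ 895.02.
Semiperimeter s = (78.908+39.55+51.748)/2 = 85.103.
Inradius = area/s = 895.02/85.103 ≈ 10.517.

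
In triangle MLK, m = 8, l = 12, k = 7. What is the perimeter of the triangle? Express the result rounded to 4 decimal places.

perimeter ≈ 27.0000

Perimeter = 8 + 12 + 7 = 27.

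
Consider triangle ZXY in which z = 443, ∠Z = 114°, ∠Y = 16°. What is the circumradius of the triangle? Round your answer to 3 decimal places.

242.462

The third angle is ∠X = 180° − ∠Y − ∠Z = 50.00°.
Law of sines: x = z·sin X/sin Z ≈ 371.47.
Law of sines: y = z·sin Y/sin Z ≈ 133.66.
Circumradius = z/(2 sin Z) ≈ 242.46.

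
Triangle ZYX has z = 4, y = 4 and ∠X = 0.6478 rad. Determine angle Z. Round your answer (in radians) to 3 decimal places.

By the law of cosines, x² = z² + y² − 2·z·y·cos X = 6.4828, so x ≈ 2.5461.
Law of cosines again: cos Z = (y² + x² − z²)/(2·y·x) ≈ 0.31827, so ∠Z ≈ 1.2469 rad.

1.247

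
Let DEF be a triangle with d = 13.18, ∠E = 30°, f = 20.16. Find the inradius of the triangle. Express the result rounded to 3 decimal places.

By the law of cosines, e² = f² + d² − 2·f·d·cos E = 119.92, so e ≈ 10.951.
Area = ½·f·d·sin E ≈ 66.427.
Semiperimeter s = (13.18+10.951+20.16)/2 = 22.145.
Inradius = area/s = 66.427/22.145 ≈ 2.9996.

3.000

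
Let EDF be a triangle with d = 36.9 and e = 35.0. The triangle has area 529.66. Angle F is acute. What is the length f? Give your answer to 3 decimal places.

33.302

From area = ½·e·d·sin F, we get sin F = 2·area/(e·d) ≈ 0.82022.
Taking the acute solution, ∠F ≈ 55.11°.
Law of cosines then gives f ≈ 33.302.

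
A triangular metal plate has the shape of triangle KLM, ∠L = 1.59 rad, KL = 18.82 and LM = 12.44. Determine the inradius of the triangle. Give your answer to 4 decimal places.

By the law of cosines, MK² = KL² + LM² − 2·KL·LM·cos L = 517.94, so MK ≈ 22.758.
Area = ½·KL·LM·sin L ≈ 117.04.
Semiperimeter s = (12.44+22.758+18.82)/2 = 27.009.
Inradius = area/s = 117.04/27.009 ≈ 4.3333.

r ≈ 4.3333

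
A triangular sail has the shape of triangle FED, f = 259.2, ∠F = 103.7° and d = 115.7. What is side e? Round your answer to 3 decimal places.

206.155

Law of sines: sin D = d·sin F/f ≈ 0.43367.
Since f ≥ d, only the acute value applies: ∠D ≈ 25.70°.
Then ∠E = 180° − ∠F − ∠D ≈ 50.60°.
Law of sines gives e = f·sin E/sin F ≈ 206.16.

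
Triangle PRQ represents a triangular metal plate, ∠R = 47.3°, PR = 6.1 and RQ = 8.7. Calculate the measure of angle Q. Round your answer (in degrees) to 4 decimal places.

By the law of cosines, QP² = PR² + RQ² − 2·PR·RQ·cos R = 40.92, so QP ≈ 6.3969.
Law of cosines again: cos Q = (RQ² + QP² − PR²)/(2·RQ·QP) ≈ 0.71335, so ∠Q ≈ 44.49°.

∠Q ≈ 44.4918°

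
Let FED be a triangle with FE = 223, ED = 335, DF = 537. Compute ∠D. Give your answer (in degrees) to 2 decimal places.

∠D ≈ 12.79°

By the law of cosines, cos D = (ED² + DF² − FE²) / (2·ED·DF) ≈ 0.97519, so ∠D ≈ 12.79°.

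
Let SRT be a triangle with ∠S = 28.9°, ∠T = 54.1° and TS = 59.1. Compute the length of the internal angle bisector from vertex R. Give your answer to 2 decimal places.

The third angle is ∠R = 180° − ∠T − ∠S = 97.00°.
Law of sines: RT = TS·sin S/sin R ≈ 28.776.
Law of sines: SR = TS·sin T/sin R ≈ 48.233.
The bisector from R has length 2·SR·RT·cos(∠R/2)/(SR+RT) ≈ 23.885.

23.89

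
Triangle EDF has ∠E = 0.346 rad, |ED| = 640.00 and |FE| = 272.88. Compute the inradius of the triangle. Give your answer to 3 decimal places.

r ≈ 45.310

By the law of cosines, |DF|² = |FE|² + |ED|² − 2·|FE|·|ED|·cos E = 1.5548e+05, so |DF| ≈ 394.31.
Area = ½·|FE|·|ED|·sin E ≈ 29614.
Semiperimeter s = (394.31+272.88+640)/2 = 653.59.
Inradius = area/s = 29614/653.59 ≈ 45.31.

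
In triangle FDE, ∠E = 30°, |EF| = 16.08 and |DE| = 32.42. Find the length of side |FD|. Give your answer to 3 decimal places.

20.166

By the law of cosines, |FD|² = |DE|² + |EF|² − 2·|DE|·|EF|·cos E = 406.68, so |FD| ≈ 20.166.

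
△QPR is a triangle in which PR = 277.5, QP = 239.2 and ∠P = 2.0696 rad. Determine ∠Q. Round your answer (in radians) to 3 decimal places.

0.580

By the law of cosines, RQ² = QP² + PR² − 2·QP·PR·cos P = 1.9773e+05, so RQ ≈ 444.67.
Law of cosines again: cos Q = (RQ² + QP² − PR²)/(2·RQ·QP) ≈ 0.83646, so ∠Q ≈ 0.5800 rad.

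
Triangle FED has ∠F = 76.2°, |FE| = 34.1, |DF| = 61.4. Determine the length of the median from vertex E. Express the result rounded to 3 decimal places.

40.073

By the law of cosines, |ED|² = |DF|² + |FE|² − 2·|DF|·|FE|·cos F = 3933.9, so |ED| ≈ 62.721.
Median from E: ½√(2·|FE|² + 2·|ED|² − |DF|²) ≈ 40.073.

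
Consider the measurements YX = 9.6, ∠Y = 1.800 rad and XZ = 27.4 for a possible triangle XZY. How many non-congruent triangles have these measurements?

1

YX·sin Y = 9.6·sin(1.800 rad) ≈ 9.349.
Since ∠Y is not acute, a triangle exists only if XZ > YX; here XZ > YX, so there is exactly one triangle.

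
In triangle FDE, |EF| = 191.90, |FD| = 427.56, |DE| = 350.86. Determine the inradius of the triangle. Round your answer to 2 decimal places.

68.38

Semiperimeter s = (350.86 + 191.9 + 427.56)/2 = 485.16.
Heron's formula: area = √(485.16·134.3·293.26·57.6) ≈ 33176.
Inradius = area/s = 33176/485.16 ≈ 68.381.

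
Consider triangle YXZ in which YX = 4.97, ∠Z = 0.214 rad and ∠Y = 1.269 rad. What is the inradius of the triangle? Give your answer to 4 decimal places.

r ≈ 2.1851

The third angle is ∠X = π − ∠Z − ∠Y = 1.659 rad.
Law of sines: XZ = YX·sin Y/sin Z ≈ 22.345.
Law of sines: ZY = YX·sin X/sin Z ≈ 23.312.
Area = ½·YX·XZ·sin X ≈ 55.313.
Semiperimeter s = (22.345+23.312+4.97)/2 = 25.314.
Inradius = area/s = 55.313/25.314 ≈ 2.1851.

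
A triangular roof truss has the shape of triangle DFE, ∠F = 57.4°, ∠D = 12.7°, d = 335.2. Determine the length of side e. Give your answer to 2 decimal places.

1433.66

The third angle is ∠E = 180° − ∠D − ∠F = 109.90°.
Law of sines: e = d·sin E/sin D ≈ 1433.7.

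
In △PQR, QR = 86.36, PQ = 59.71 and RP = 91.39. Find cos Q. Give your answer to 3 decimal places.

0.259

By the law of cosines, cos Q = (PQ² + QR² − RP²) / (2·PQ·QR) ≈ 0.25901, so ∠Q ≈ 74.99°.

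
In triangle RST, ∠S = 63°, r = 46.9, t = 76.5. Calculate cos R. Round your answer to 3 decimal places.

By the law of cosines, s² = t² + r² − 2·t·r·cos S = 4794.2, so s ≈ 69.24.
Law of cosines again: cos R = (s² + t² − r²)/(2·s·t) ≈ 0.79734, so ∠R ≈ 37.12°.

cos R ≈ 0.797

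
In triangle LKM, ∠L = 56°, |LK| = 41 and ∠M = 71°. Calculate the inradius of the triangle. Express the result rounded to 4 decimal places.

r ≈ 10.5496

The third angle is ∠K = 180° − ∠M − ∠L = 53.00°.
Law of sines: |KM| = |LK|·sin L/sin M ≈ 35.949.
Law of sines: |ML| = |LK|·sin K/sin M ≈ 34.631.
Area = ½·|LK|·|KM|·sin K ≈ 588.56.
Semiperimeter s = (35.949+34.631+41)/2 = 55.79.
Inradius = area/s = 588.56/55.79 ≈ 10.55.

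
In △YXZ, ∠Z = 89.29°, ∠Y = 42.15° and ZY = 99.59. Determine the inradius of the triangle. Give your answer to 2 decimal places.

r ≈ 27.61

The third angle is ∠X = 180° − ∠Z − ∠Y = 48.56°.
Law of sines: XZ = ZY·sin Y/sin X ≈ 89.151.
Law of sines: YX = ZY·sin Z/sin X ≈ 132.84.
Area = ½·ZY·XZ·sin Z ≈ 4439.
Semiperimeter s = (89.151+99.59+132.84)/2 = 160.79.
Inradius = area/s = 4439/160.79 ≈ 27.607.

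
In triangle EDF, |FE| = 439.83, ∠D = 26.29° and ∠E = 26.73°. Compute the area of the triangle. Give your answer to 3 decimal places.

The third angle is ∠F = 180° − ∠E − ∠D = 126.98°.
Law of sines: |DF| = |FE|·sin E/sin D ≈ 446.65.
Law of sines: |ED| = |FE|·sin F/sin D ≈ 793.28.
Area = ½·|FE|·|DF|·sin F ≈ 78467.

area ≈ 78467.355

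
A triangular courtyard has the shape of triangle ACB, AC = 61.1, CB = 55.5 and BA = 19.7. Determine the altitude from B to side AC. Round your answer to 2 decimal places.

Semiperimeter s = (55.5 + 19.7 + 61.1)/2 = 68.15.
Heron's formula: area = √(68.15·12.65·48.45·7.05) ≈ 542.65.
The altitude from B has length 2·area/AC ≈ 17.763.

h_B ≈ 17.76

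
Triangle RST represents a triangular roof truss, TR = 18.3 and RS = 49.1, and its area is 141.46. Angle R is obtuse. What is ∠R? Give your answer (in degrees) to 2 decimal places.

∠R ≈ 161.65°

From area = ½·TR·RS·sin R, we get sin R = 2·area/(TR·RS) ≈ 0.31487.
Taking the obtuse solution, ∠R ≈ 161.65°.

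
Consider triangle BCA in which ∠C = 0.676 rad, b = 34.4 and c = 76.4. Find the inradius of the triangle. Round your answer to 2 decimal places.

Law of sines: sin B = b·sin C/c ≈ 0.28172.
Since c ≥ b, only the acute value applies: ∠B ≈ 0.286 rad.
Then ∠A = π − ∠C − ∠B ≈ 2.180 rad.
Law of sines gives a = c·sin A/sin C ≈ 100.14.
Area = ½·c·b·sin A ≈ 1077.7.
Semiperimeter s = (34.4+76.4+100.14)/2 = 105.47.
Inradius = area/s = 1077.7/105.47 ≈ 10.218.

10.22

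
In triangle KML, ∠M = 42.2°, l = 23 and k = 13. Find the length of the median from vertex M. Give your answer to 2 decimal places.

m_M ≈ 16.89

By the law of cosines, m² = l² + k² − 2·l·k·cos M = 255, so m ≈ 15.969.
Median from M: ½√(2·l² + 2·k² − m²) ≈ 16.889.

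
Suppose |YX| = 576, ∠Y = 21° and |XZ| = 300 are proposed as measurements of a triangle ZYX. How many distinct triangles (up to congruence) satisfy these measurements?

|YX|·sin Y = 576·sin(21°) ≈ 206.4.
Since |YX| sin Y < |XZ| < |YX| (206.4 < 300 < 576), two triangles exist.

2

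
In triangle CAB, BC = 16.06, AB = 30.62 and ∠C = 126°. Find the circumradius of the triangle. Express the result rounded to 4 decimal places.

Law of sines: sin A = BC·sin C/AB ≈ 0.42432.
Since AB ≥ BC, only the acute value applies: ∠A ≈ 25.11°.
Then ∠B = 180° − ∠C − ∠A ≈ 28.89°.
Law of sines gives CA = AB·sin B/sin C ≈ 18.287.
Circumradius = AB/(2 sin C) ≈ 18.924.

18.9242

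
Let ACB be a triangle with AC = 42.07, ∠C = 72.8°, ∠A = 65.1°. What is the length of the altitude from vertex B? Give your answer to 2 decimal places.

54.37

The third angle is ∠B = 180° − ∠A − ∠C = 42.10°.
Law of sines: CB = AC·sin A/sin B ≈ 56.918.
Law of sines: BA = AC·sin C/sin B ≈ 59.945.
Area = ½·AC·CB·sin C ≈ 1143.7.
The altitude from B has length 2·area/AC ≈ 54.373.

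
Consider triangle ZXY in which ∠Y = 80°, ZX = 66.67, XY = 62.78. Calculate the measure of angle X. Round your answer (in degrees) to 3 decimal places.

Law of sines: sin Z = XY·sin Y/ZX ≈ 0.92735.
Since ZX ≥ XY, only the acute value applies: ∠Z ≈ 68.02°.
Then ∠X = 180° − ∠Y − ∠Z ≈ 31.98°.

31.975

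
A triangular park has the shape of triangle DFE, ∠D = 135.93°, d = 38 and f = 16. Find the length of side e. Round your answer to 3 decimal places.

24.838

Law of sines: sin F = f·sin D/d ≈ 0.29286.
Since d ≥ f, only the acute value applies: ∠F ≈ 17.03°.
Then ∠E = 180° − ∠D − ∠F ≈ 27.04°.
Law of sines gives e = d·sin E/sin D ≈ 24.838.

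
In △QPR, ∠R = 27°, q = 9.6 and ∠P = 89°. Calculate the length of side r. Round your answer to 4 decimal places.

The third angle is ∠Q = 180° − ∠P − ∠R = 64.00°.
Law of sines: r = q·sin R/sin Q ≈ 4.8491.

4.8491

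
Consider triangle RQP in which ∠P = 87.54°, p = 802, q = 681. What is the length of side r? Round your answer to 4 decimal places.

Law of sines: sin Q = q·sin P/p ≈ 0.84834.
Since p ≥ q, only the acute value applies: ∠Q ≈ 58.03°.
Then ∠R = 180° − ∠P − ∠Q ≈ 34.43°.
Law of sines gives r = p·sin R/sin P ≈ 453.84.

453.8442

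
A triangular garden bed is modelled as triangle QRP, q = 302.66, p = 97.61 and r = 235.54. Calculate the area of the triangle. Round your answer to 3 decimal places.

9377.478

Semiperimeter s = (302.66 + 235.54 + 97.61)/2 = 317.91.
Heron's formula: area = √(317.91·15.245·82.365·220.3) ≈ 9377.5.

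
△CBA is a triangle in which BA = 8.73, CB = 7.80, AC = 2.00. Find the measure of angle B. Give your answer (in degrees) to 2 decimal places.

∠B ≈ 12.32°

By the law of cosines, cos B = (CB² + BA² − AC²) / (2·CB·BA) ≈ 0.97698, so ∠B ≈ 12.32°.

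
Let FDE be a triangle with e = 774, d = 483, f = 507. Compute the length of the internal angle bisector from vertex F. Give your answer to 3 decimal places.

By the law of cosines, cos F = (d² + e² − f²) / (2·d·e) ≈ 0.76946, so ∠F ≈ 0.693 rad.
The bisector from F has length 2·d·e·cos(∠F/2)/(d+e) ≈ 559.49.

559.485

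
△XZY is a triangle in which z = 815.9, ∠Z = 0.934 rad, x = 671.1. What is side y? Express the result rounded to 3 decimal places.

1011.064

Law of sines: sin X = x·sin Z/z ≈ 0.66132.
Since z ≥ x, only the acute value applies: ∠X ≈ 0.723 rad.
Then ∠Y = π − ∠Z − ∠X ≈ 1.485 rad.
Law of sines gives y = z·sin Y/sin Z ≈ 1011.1.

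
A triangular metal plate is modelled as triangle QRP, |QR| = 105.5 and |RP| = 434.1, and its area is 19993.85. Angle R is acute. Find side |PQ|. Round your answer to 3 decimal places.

393.603

From area = ½·|QR|·|RP|·sin R, we get sin R = 2·area/(|QR|·|RP|) ≈ 0.87314.
Taking the acute solution, ∠R ≈ 60.83°.
Law of cosines then gives |PQ| ≈ 393.6.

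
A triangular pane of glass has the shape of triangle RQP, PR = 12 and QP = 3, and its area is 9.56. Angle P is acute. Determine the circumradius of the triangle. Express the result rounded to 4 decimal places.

From area = ½·QP·PR·sin P, we get sin P = 2·area/(QP·PR) ≈ 0.53111.
Taking the acute solution, ∠P ≈ 32.08°.
Law of cosines then gives RQ ≈ 9.5914.
Circumradius = RQ/(2 sin P) ≈ 9.0295.

9.0295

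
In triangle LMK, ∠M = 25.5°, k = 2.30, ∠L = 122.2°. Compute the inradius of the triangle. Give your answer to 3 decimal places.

0.463

The third angle is ∠K = 180° − ∠L − ∠M = 32.30°.
Law of sines: l = k·sin L/sin K ≈ 3.6422.
Law of sines: m = k·sin M/sin K ≈ 1.853.
Area = ½·k·l·sin M ≈ 1.8032.
Semiperimeter s = (3.6422+1.853+2.3)/2 = 3.8976.
Inradius = area/s = 1.8032/3.8976 ≈ 0.46265.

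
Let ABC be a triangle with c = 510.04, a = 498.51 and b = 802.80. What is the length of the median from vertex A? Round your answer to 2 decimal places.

Median from A: ½√(2·b² + 2·c² − a²) ≈ 624.65.

m_A ≈ 624.65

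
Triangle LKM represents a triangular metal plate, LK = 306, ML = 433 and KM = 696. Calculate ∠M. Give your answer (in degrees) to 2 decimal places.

By the law of cosines, cos M = (KM² + ML² − LK²) / (2·KM·ML) ≈ 0.95941, so ∠M ≈ 16.38°.

∠M ≈ 16.38°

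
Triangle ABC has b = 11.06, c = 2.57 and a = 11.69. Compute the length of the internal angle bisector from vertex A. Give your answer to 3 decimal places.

2.741

By the law of cosines, cos A = (b² + c² − a²) / (2·b·c) ≈ -0.13593, so ∠A ≈ 97.81°.
The bisector from A has length 2·b·c·cos(∠A/2)/(b+c) ≈ 2.7415.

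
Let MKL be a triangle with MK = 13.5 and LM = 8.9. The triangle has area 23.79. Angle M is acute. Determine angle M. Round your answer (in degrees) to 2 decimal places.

∠M ≈ 23.33°

From area = ½·LM·MK·sin M, we get sin M = 2·area/(LM·MK) ≈ 0.39600.
Taking the acute solution, ∠M ≈ 23.33°.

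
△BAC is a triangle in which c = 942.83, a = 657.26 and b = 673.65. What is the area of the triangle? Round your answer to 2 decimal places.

Semiperimeter s = (673.65 + 657.26 + 942.83)/2 = 1136.9.
Heron's formula: area = √(1136.9·463.22·479.61·194.04) ≈ 2.2138e+05.

area ≈ 221380.21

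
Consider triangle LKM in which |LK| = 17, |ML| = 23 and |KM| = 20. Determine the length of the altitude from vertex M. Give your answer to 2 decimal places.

Semiperimeter s = (20 + 23 + 17)/2 = 30.
Heron's formula: area = √(30·10·7·13) ≈ 165.23.
The altitude from M has length 2·area/|LK| ≈ 19.438.

h_M ≈ 19.44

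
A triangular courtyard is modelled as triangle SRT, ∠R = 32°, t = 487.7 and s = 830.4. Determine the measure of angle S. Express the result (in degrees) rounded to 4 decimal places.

By the law of cosines, r² = t² + s² − 2·t·s·cos R = 2.4052e+05, so r ≈ 490.43.
Law of cosines again: cos S = (r² + t² − s²)/(2·r·t) ≈ -0.44149, so ∠S ≈ 116.20°.

116.1990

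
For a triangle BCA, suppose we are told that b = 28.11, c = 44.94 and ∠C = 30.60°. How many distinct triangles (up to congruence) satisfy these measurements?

1

b·sin C = 28.11·sin(30.60°) ≈ 14.31.
Since c ≥ b, exactly one triangle exists.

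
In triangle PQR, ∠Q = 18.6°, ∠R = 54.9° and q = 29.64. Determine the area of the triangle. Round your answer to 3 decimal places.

area ≈ 1080.341

The third angle is ∠P = 180° − ∠Q − ∠R = 106.50°.
Law of sines: p = q·sin P/sin Q ≈ 89.1.
Law of sines: r = q·sin R/sin Q ≈ 76.028.
Area = ½·q·p·sin R ≈ 1080.3.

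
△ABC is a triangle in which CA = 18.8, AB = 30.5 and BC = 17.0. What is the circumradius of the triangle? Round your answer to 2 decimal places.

R ≈ 17.08

By the law of cosines, cos A = (CA² + AB² − BC²) / (2·CA·AB) ≈ 0.86736, so ∠A ≈ 0.521 rad.
Circumradius = BC/(2 sin A) ≈ 17.079.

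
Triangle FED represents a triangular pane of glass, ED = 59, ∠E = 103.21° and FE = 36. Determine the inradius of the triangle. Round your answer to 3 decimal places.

12.106

By the law of cosines, DF² = FE² + ED² − 2·FE·ED·cos E = 5747.8, so DF ≈ 75.814.
Area = ½·FE·ED·sin E ≈ 1033.9.
Semiperimeter s = (59+75.814+36)/2 = 85.407.
Inradius = area/s = 1033.9/85.407 ≈ 12.106.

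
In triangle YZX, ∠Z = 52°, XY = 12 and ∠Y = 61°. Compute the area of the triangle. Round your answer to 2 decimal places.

area ≈ 73.56

The third angle is ∠X = 180° − ∠Y − ∠Z = 67.00°.
Law of sines: ZX = XY·sin Y/sin Z ≈ 13.319.
Law of sines: YZ = XY·sin X/sin Z ≈ 14.018.
Area = ½·XY·ZX·sin X ≈ 73.561.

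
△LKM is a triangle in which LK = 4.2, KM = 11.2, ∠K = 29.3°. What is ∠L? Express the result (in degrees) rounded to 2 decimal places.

135.45

By the law of cosines, ML² = LK² + KM² − 2·LK·KM·cos K = 61.036, so ML ≈ 7.8125.
Law of cosines again: cos L = (ML² + LK² − KM²)/(2·ML·LK) ≈ -0.71260, so ∠L ≈ 135.45°.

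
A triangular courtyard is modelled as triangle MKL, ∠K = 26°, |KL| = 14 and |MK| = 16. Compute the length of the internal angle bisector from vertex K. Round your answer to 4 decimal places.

14.5506

By the law of cosines, |LM|² = |MK|² + |KL|² − 2·|MK|·|KL|·cos K = 49.34, so |LM| ≈ 7.0243.
The bisector from K has length 2·|MK|·|KL|·cos(∠K/2)/(|MK|+|KL|) ≈ 14.551.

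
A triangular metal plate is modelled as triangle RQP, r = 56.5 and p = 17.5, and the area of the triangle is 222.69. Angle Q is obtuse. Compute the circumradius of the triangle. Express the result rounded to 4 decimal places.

80.5350

From area = ½·p·r·sin Q, we get sin Q = 2·area/(p·r) ≈ 0.45045.
Taking the obtuse solution, ∠Q ≈ 2.6743 rad.
Law of cosines then gives q ≈ 72.554.
Circumradius = q/(2 sin Q) ≈ 80.535.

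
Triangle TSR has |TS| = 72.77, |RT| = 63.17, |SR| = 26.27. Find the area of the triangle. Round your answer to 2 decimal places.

area ≈ 815.37

Semiperimeter s = (26.27 + 63.17 + 72.77)/2 = 81.105.
Heron's formula: area = √(81.105·54.835·17.935·8.335) ≈ 815.37.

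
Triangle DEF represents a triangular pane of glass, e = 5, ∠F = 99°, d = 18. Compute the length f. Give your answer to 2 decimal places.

By the law of cosines, f² = d² + e² − 2·d·e·cos F = 377.16, so f ≈ 19.421.

19.42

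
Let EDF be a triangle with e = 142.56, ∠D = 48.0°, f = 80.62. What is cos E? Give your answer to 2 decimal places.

By the law of cosines, d² = f² + e² − 2·f·e·cos D = 11442, so d ≈ 106.97.
Law of cosines again: cos E = (d² + f² − e²)/(2·d·f) ≈ -0.13809, so ∠E ≈ 97.94°.

-0.14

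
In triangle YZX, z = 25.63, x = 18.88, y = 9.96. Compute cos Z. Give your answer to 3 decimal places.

By the law of cosines, cos Z = (x² + y² − z²) / (2·x·y) ≈ -0.53509, so ∠Z ≈ 2.135 rad.

-0.535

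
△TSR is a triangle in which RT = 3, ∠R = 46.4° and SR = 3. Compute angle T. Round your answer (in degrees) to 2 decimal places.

∠T ≈ 66.80°

By the law of cosines, TS² = SR² + RT² − 2·SR·RT·cos R = 5.5868, so TS ≈ 2.3637.
Law of cosines again: cos T = (RT² + TS² − SR²)/(2·RT·TS) ≈ 0.39394, so ∠T ≈ 66.80°.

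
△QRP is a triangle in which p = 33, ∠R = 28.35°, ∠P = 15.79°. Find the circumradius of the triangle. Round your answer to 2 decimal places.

60.64

The third angle is ∠Q = 180° − ∠R − ∠P = 135.86°.
Law of sines: q = p·sin Q/sin P ≈ 84.457.
Law of sines: r = p·sin R/sin P ≈ 57.587.
Circumradius = p/(2 sin P) ≈ 60.637.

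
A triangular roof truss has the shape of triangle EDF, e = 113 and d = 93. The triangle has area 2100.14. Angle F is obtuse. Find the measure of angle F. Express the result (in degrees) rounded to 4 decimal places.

∠F ≈ 156.4416°

From area = ½·e·d·sin F, we get sin F = 2·area/(e·d) ≈ 0.39968.
Taking the obtuse solution, ∠F ≈ 156.44°.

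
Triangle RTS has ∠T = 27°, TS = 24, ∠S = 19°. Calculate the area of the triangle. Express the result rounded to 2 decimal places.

area ≈ 59.18

The third angle is ∠R = 180° − ∠T − ∠S = 134.00°.
Law of sines: SR = TS·sin T/sin R ≈ 15.147.
Law of sines: RT = TS·sin S/sin R ≈ 10.862.
Area = ½·TS·SR·sin S ≈ 59.176.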